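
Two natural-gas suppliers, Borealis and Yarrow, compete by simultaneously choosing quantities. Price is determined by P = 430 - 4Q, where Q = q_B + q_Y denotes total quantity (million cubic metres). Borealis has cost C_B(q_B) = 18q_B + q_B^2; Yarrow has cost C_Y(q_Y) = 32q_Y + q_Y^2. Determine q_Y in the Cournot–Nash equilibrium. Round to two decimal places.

27.76

Borealis's profit: π_B = (430 - 4Q)q_B - (18q_B + q_B²). Setting ∂π_B/∂q_B = 0: 412 - 10q_B - 4(q_Y) = 0.
Yarrow's first-order condition: 398 - 10q_Y - 4(q_B) = 0.
Rearranging gives the reaction functions q_B = (412 - 4q_Y)/10 and q_Y = (398 - 4q_B)/10.
Solving the pair: q_B = 632/21, q_Y = 583/21.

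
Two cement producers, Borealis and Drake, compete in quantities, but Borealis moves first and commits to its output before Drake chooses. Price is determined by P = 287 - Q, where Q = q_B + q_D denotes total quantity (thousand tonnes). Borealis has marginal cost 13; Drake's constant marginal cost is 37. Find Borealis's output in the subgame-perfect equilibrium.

The follower Drake best-responds to any q_B: π_D = (287 - Q)q_D - 37q_D.
Setting the follower's marginal profit to zero, 250 - q_B - 2q_D = 0, i.e. q_D = (250 - q_B)/2.
The leader anticipates this reaction. Substituting into P = 287 - Q gives P = 162 - (1/2)q_B, so π_B = (162 - (1/2)q_B)q_B - 13q_B.
Leader FOC: 149 - q_B = 0, so q_B = 149.
Then q_D = (250 - 149)/2 = 101/2.

149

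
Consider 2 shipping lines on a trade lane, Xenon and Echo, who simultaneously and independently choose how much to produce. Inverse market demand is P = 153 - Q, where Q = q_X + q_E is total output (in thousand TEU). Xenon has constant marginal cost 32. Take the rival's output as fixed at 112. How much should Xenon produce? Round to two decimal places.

With the rival's output fixed at 112, Xenon's profit is π_X = (153 - 112 - q_X)q_X - (32q_X) = (41 - q_X)q_X - (32q_X).
∂π_X/∂q_X = 9 - 2q_X = 0, so q_X = 9/2.

4.50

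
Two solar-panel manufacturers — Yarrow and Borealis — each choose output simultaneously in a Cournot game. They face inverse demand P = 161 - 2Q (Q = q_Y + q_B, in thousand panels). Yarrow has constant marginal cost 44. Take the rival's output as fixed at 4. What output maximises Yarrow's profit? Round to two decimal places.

With the rival's output fixed at 4, Yarrow's profit is π_Y = (161 - 2·4 - 2q_Y)q_Y - (44q_Y) = (153 - 2q_Y)q_Y - (44q_Y).
∂π_Y/∂q_Y = 109 - 4q_Y = 0, so q_Y = 109/4.

27.25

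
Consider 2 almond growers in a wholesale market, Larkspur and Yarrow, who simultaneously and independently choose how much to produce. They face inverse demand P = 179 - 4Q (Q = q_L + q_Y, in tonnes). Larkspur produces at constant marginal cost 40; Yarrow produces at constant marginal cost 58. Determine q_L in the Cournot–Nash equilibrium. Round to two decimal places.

Larkspur's profit: π_L = (179 - 4Q)q_L - (40q_L). Setting ∂π_L/∂q_L = 0: 139 - 8q_L - 4(q_Y) = 0.
Yarrow's first-order condition: 121 - 8q_Y - 4(q_L) = 0.
So q_L = (139 - 4q_Y)/8 and q_Y = (121 - 4q_L)/8.
Substituting one into the other gives q_L = 157/12 and q_Y = 103/12.

13.08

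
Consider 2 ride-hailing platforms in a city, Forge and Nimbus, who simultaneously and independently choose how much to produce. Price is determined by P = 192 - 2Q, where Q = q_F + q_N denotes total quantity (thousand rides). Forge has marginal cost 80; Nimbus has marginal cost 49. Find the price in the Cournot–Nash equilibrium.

Forge's profit: π_F = (192 - 2Q)q_F - (80q_F). Setting ∂π_F/∂q_F = 0: 112 - 4q_F - 2(q_N) = 0.
Nimbus's first-order condition: 143 - 4q_N - 2(q_F) = 0.
Best responses: q_F = (112 - 2q_N)/4, q_N = (143 - 2q_F)/4.
Solving the pair: q_F = 27/2, q_N = 29.
Total output Q = 85/2, so price P = 192 - 2·(85/2) = 107.

107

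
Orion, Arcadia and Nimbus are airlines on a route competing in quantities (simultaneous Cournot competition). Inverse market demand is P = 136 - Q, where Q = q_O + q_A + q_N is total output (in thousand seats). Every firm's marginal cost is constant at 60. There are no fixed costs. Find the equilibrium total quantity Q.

Each firm earns π_i = (136 - Q)q_i - 60q_i.
Setting ∂π_i/∂q_i = 0 with rivals' quantities fixed: 76 - 2q_i - Σ_{j≠i} q_j = 0.
By symmetry each firm produces the same amount; substituting Σ_{j≠i} q_j = 2q_i yields q_i = 76/4 = 19.
Total output Q = 19 + 19 + 19 = 57.

57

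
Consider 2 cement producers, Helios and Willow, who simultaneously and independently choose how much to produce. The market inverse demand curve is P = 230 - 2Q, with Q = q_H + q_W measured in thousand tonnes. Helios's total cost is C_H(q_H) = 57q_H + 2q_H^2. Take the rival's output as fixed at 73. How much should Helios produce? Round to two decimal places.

With the rival's output fixed at 73, Helios's profit is π_H = (230 - 2·73 - 2q_H)q_H - (57q_H + 2q_H²) = (84 - 2q_H)q_H - (57q_H + 2q_H²).
∂π_H/∂q_H = 27 - 8q_H = 0, so q_H = 27/8.

3.38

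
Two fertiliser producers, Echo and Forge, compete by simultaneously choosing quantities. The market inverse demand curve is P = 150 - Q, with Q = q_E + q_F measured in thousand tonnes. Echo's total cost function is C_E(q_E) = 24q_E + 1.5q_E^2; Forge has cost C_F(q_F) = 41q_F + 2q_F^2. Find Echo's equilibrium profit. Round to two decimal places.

Echo's profit: π_E = (150 - Q)q_E - (24q_E + (3/2)q_E²). Setting ∂π_E/∂q_E = 0: 126 - 5q_E - (q_F) = 0.
Forge's first-order condition: 109 - 6q_F - (q_E) = 0.
So q_E = (126 - q_F)/5 and q_F = (109 - q_E)/6.
Substituting one into the other gives q_E = 647/29 and q_F = 419/29.
Price P = 150 - 1066/29 = 113.2414.
Echo's profit: 113.2414·(647/29) - 24·(647/29) - (3/2)(647/29)² = 1244.3787.

1244.38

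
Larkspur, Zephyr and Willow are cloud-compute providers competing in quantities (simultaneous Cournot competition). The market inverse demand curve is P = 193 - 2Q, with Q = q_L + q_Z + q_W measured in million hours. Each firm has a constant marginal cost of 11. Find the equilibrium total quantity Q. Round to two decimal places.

Each firm earns π_i = (193 - 2Q)q_i - 11q_i.
First-order condition (treating rivals' output as given): 182 - 4q_i - 2·Σ_{j≠i} q_j = 0.
With identical firms every q_j equals q_i, so Σ_{j≠i} q_j = 2q_i and 182 = 8q_i, giving q_i = 91/4.
Total output Q = 91/4 + 91/4 + 91/4 = 273/4.

68.25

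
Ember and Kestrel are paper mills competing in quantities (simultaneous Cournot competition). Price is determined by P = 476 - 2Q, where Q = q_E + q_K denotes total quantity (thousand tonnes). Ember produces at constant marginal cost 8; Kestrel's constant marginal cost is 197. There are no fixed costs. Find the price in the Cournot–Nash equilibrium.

Ember's profit: π_E = (476 - 2Q)q_E - (8q_E). Setting ∂π_E/∂q_E = 0: 468 - 4q_E - 2(q_K) = 0.
Kestrel's profit: π_K = (476 - 2Q)q_K - (197q_K). Setting ∂π_K/∂q_K = 0: 279 - 4q_K - 2(q_E) = 0.
Rearranging gives the reaction functions q_E = (468 - 2q_K)/4 and q_K = (279 - 2q_E)/4.
Solving the pair: q_E = 219/2, q_K = 15.
Total output Q = 249/2, so price P = 476 - 2·(249/2) = 227.

227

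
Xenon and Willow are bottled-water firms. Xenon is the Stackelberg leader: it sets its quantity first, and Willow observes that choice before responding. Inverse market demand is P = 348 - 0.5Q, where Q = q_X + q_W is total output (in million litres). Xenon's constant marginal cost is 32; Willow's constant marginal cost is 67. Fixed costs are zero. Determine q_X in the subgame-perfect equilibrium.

The follower Willow best-responds to any q_X: π_W = (348 - 0.5Q)q_W - 67q_W.
∂π_W/∂q_W = 281 - (1/2)q_X - q_W = 0 gives the reaction function q_W = (281 - (1/2)q_X).
Xenon substitutes q_W(q_X) into its own profit: π_X = q_X(348 - (1/2)q_X - (281 - (1/2)q_X)/2) - 32q_X = (415/2 - (1/4)q_X)q_X - 32q_X.
The leader's first-order condition 351/2 - (1/2)q_X = 0 yields q_X = 351.
Then q_W = (281 - (1/2)·351) = 211/2.

351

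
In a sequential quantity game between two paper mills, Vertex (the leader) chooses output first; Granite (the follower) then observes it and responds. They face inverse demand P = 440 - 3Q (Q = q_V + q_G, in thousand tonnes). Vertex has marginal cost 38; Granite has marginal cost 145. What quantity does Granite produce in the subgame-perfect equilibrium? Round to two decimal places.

6.75

Solve by backward induction. Given q_V, the follower Granite maximises π_G = (440 - 3q_V - 3q_G)q_G - 145q_G.
Setting the follower's marginal profit to zero, 295 - 3q_V - 6q_G = 0, i.e. q_G = (295 - 3q_V)/6.
Vertex substitutes q_G(q_V) into its own profit: π_V = q_V(440 - 3q_V - (295 - 3q_V)/2) - 38q_V = (585/2 - (3/2)q_V)q_V - 38q_V.
Maximising: ∂π_V/∂q_V = 509/2 - 3q_V = 0, giving q_V = 509/6.
Then q_G = (295 - 3·(509/6))/6 = 27/4.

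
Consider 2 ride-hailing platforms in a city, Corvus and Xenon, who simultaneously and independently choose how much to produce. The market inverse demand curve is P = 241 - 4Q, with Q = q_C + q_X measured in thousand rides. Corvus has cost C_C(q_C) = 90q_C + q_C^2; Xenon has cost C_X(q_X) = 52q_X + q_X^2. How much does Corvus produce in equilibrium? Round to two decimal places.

Corvus's profit: π_C = (241 - 4Q)q_C - (90q_C + q_C²). Setting ∂π_C/∂q_C = 0: 151 - 10q_C - 4(q_X) = 0.
Xenon's first-order condition: 189 - 10q_X - 4(q_C) = 0.
So q_C = (151 - 4q_X)/10 and q_X = (189 - 4q_C)/10.
Solving the pair: q_C = 377/42, q_X = 643/42.

8.98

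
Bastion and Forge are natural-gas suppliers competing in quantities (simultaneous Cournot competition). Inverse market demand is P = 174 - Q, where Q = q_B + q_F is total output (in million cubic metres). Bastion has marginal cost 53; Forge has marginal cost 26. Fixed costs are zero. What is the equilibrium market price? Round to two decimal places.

84.33

Bastion's profit: π_B = (174 - Q)q_B - (53q_B). Setting ∂π_B/∂q_B = 0: 121 - 2q_B - (q_F) = 0.
Forge's first-order condition: 148 - 2q_F - (q_B) = 0.
So q_B = (121 - q_F)/2 and q_F = (148 - q_B)/2.
Solving the pair: q_B = 94/3, q_F = 175/3.
Total output Q = 269/3, so price P = 174 - 269/3 = 253/3.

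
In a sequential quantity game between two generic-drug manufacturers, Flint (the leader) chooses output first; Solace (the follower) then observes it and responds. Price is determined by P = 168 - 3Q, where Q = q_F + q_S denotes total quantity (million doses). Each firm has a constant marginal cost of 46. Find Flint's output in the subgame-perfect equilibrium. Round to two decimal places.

The follower Solace best-responds to any q_F: π_S = (168 - 3Q)q_S - 46q_S.
Follower FOC: 122 - 3q_F - 6q_S = 0, so q_S(q_F) = (122 - 3q_F)/6.
Flint substitutes q_S(q_F) into its own profit: π_F = q_F(168 - 3q_F - (122 - 3q_F)/2) - 46q_F = (107 - (3/2)q_F)q_F - 46q_F.
Leader FOC: 61 - 3q_F = 0, so q_F = 61/3.
Then q_S = (122 - 3·(61/3))/6 = 61/6.

20.33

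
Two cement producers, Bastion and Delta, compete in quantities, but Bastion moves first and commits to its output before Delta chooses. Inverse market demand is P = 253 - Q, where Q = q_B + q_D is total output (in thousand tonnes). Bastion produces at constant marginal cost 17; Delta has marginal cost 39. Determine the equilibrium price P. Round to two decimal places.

The follower Delta best-responds to any q_B: π_D = (253 - Q)q_D - 39q_D.
∂π_D/∂q_D = 214 - q_B - 2q_D = 0 gives the reaction function q_D = (214 - q_B)/2.
The leader anticipates this reaction. Substituting into P = 253 - Q gives P = 146 - (1/2)q_B, so π_B = (146 - (1/2)q_B)q_B - 17q_B.
Maximising: ∂π_B/∂q_B = 129 - q_B = 0, giving q_B = 129.
Then q_D = (214 - 129)/2 = 85/2.
Total output Q = 343/2, so price P = 253 - 343/2 = 163/2.

81.50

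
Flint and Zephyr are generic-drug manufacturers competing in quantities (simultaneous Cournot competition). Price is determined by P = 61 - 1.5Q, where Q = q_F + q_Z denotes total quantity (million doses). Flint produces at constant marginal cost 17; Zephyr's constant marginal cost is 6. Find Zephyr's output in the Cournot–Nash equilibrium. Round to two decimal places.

14.67

Flint's profit: π_F = (61 - 1.5Q)q_F - (17q_F). Setting ∂π_F/∂q_F = 0: 44 - 3q_F - (3/2)(q_Z) = 0.
Zephyr's profit: π_Z = (61 - 1.5Q)q_Z - (6q_Z). Setting ∂π_Z/∂q_Z = 0: 55 - 3q_Z - (3/2)(q_F) = 0.
Rearranging gives the reaction functions q_F = (44 - (3/2)q_Z)/3 and q_Z = (55 - (3/2)q_F)/3.
Substituting one into the other gives q_F = 22/3 and q_Z = 44/3.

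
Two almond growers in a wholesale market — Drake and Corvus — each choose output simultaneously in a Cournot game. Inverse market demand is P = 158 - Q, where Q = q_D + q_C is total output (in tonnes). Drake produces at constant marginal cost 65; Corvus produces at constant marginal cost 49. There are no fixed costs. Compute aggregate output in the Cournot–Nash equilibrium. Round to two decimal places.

Drake's profit: π_D = (158 - Q)q_D - (65q_D). Setting ∂π_D/∂q_D = 0: 93 - 2q_D - (q_C) = 0.
Corvus's first-order condition: 109 - 2q_C - (q_D) = 0.
Rearranging gives the reaction functions q_D = (93 - q_C)/2 and q_C = (109 - q_D)/2.
Solving the pair: q_D = 77/3, q_C = 125/3.
Total output Q = 77/3 + 125/3 = 202/3.

67.33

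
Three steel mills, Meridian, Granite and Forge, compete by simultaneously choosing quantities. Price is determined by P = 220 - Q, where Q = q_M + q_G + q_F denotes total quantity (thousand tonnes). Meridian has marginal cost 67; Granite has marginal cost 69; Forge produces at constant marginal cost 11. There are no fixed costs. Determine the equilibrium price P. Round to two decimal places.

91.75

Meridian's profit: π_M = (220 - Q)q_M - (67q_M). Setting ∂π_M/∂q_M = 0: 153 - 2q_M - (q_G + q_F) = 0.
Granite's first-order condition: 151 - 2q_G - (q_M + q_F) = 0.
Forge's first-order condition: 209 - 2q_F - (q_M + q_G) = 0.
Adding the 3 conditions: 513 − 2Q − 2Q = 0, i.e. Q = 513/4.
Back-substituting: q_M = (153 − 513/4) = 99/4, q_G = (151 − 513/4) = 91/4, q_F = (209 − 513/4) = 323/4.
Total output Q = 513/4, so price P = 220 - 513/4 = 367/4.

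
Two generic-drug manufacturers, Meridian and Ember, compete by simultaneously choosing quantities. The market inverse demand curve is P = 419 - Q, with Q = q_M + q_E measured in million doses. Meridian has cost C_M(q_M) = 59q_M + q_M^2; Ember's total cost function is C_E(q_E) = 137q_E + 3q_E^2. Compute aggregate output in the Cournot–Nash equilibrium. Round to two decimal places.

Meridian's profit: π_M = (419 - Q)q_M - (59q_M + q_M²). Setting ∂π_M/∂q_M = 0: 360 - 4q_M - (q_E) = 0.
Ember's profit: π_E = (419 - Q)q_E - (137q_E + 3q_E²). Setting ∂π_E/∂q_E = 0: 282 - 8q_E - (q_M) = 0.
Best responses: q_M = (360 - q_E)/4, q_E = (282 - q_M)/8.
Substituting one into the other gives q_M = 83.8065 and q_E = 768/31.
Total output Q = 83.8065 + 768/31 = 108.5806.

108.58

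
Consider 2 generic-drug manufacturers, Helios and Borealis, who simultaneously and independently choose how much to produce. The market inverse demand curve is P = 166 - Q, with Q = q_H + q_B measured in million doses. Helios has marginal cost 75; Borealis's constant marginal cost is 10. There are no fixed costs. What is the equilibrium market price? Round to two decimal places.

Helios's profit: π_H = (166 - Q)q_H - (75q_H). Setting ∂π_H/∂q_H = 0: 91 - 2q_H - (q_B) = 0.
Borealis's first-order condition: 156 - 2q_B - (q_H) = 0.
So q_H = (91 - q_B)/2 and q_B = (156 - q_H)/2.
Solving the pair: q_H = 26/3, q_B = 221/3.
Total output Q = 247/3, so price P = 166 - 247/3 = 251/3.

83.67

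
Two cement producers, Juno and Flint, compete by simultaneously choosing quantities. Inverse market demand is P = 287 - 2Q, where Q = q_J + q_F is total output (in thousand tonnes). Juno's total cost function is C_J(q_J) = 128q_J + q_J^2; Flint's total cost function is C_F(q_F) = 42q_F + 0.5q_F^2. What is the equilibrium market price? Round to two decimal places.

174.92

Juno's profit: π_J = (287 - 2Q)q_J - (128q_J + q_J²). Setting ∂π_J/∂q_J = 0: 159 - 6q_J - 2(q_F) = 0.
Flint's profit: π_F = (287 - 2Q)q_F - (42q_F + (1/2)q_F²). Setting ∂π_F/∂q_F = 0: 245 - 5q_F - 2(q_J) = 0.
Rearranging gives the reaction functions q_J = (159 - 2q_F)/6 and q_F = (245 - 2q_J)/5.
Substituting one into the other gives q_J = 305/26 and q_F = 576/13.
Total output Q = 1457/26, so price P = 287 - 2·(1457/26) = 174.9231.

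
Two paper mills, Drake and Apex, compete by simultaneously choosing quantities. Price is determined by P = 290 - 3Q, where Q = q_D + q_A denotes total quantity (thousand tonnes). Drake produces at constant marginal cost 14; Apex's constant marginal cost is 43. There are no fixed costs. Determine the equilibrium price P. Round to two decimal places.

Drake's profit: π_D = (290 - 3Q)q_D - (14q_D). Setting ∂π_D/∂q_D = 0: 276 - 6q_D - 3(q_A) = 0.
Apex's profit: π_A = (290 - 3Q)q_A - (43q_A). Setting ∂π_A/∂q_A = 0: 247 - 6q_A - 3(q_D) = 0.
Best responses: q_D = (276 - 3q_A)/6, q_A = (247 - 3q_D)/6.
Substituting one into the other gives q_D = 305/9 and q_A = 218/9.
Total output Q = 523/9, so price P = 290 - 3·(523/9) = 347/3.

115.67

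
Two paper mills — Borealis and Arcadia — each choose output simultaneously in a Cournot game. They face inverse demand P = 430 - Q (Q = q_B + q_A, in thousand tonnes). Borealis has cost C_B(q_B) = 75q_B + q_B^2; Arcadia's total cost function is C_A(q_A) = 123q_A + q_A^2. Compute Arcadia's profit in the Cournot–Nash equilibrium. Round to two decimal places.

Borealis's profit: π_B = (430 - Q)q_B - (75q_B + q_B²). Setting ∂π_B/∂q_B = 0: 355 - 4q_B - (q_A) = 0.
Arcadia's first-order condition: 307 - 4q_A - (q_B) = 0.
So q_B = (355 - q_A)/4 and q_A = (307 - q_B)/4.
Solving the pair: q_B = 371/5, q_A = 291/5.
Price P = 430 - 662/5 = 1488/5.
Arcadia's profit: (1488/5)·(291/5) - 123·(291/5) - (291/5)² = 6774.4800.

6774.48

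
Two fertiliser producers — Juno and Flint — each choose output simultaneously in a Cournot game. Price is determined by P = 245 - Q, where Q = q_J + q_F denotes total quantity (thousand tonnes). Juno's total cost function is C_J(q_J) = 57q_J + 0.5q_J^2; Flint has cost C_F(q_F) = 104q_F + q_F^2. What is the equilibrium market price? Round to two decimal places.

Juno's profit: π_J = (245 - Q)q_J - (57q_J + (1/2)q_J²). Setting ∂π_J/∂q_J = 0: 188 - 3q_J - (q_F) = 0.
Flint's first-order condition: 141 - 4q_F - (q_J) = 0.
Best responses: q_J = (188 - q_F)/3, q_F = (141 - q_J)/4.
Solving the pair: q_J = 611/11, q_F = 235/11.
Total output Q = 846/11, so price P = 245 - 846/11 = 1849/11.

168.09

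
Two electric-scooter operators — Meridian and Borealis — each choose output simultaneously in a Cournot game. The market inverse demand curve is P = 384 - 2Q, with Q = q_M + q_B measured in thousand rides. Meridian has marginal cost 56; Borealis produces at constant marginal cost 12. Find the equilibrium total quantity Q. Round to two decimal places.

116.67

Meridian's profit: π_M = (384 - 2Q)q_M - (56q_M). Setting ∂π_M/∂q_M = 0: 328 - 4q_M - 2(q_B) = 0.
Borealis's first-order condition: 372 - 4q_B - 2(q_M) = 0.
Best responses: q_M = (328 - 2q_B)/4, q_B = (372 - 2q_M)/4.
Solving the pair: q_M = 142/3, q_B = 208/3.
Total output Q = 142/3 + 208/3 = 350/3.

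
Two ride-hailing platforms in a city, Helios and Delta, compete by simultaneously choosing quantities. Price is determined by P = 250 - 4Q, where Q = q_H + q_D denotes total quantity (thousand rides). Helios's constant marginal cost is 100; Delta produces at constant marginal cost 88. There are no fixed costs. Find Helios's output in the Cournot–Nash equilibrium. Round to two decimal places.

11.50

Helios's profit: π_H = (250 - 4Q)q_H - (100q_H). Setting ∂π_H/∂q_H = 0: 150 - 8q_H - 4(q_D) = 0.
Delta's first-order condition: 162 - 8q_D - 4(q_H) = 0.
Best responses: q_H = (150 - 4q_D)/8, q_D = (162 - 4q_H)/8.
Substituting one into the other gives q_H = 23/2 and q_D = 29/2.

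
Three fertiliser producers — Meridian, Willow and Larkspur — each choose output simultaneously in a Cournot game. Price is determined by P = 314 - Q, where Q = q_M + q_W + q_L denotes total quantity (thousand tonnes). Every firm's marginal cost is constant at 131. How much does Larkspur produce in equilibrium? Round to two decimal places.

45.75

Each firm earns π_i = (314 - Q)q_i - 131q_i.
Setting ∂π_i/∂q_i = 0 with rivals' quantities fixed: 183 - 2q_i - Σ_{j≠i} q_j = 0.
By symmetry each firm produces the same amount; substituting Σ_{j≠i} q_j = 2q_i yields q_i = 183/4.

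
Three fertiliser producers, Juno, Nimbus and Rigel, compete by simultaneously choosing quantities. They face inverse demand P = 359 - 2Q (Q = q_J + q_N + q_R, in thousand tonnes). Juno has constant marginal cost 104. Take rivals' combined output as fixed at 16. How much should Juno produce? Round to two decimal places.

With rivals' combined output fixed at 16, Juno's profit is π_J = (359 - 2·16 - 2q_J)q_J - (104q_J) = (327 - 2q_J)q_J - (104q_J).
∂π_J/∂q_J = 223 - 4q_J = 0, so q_J = 223/4.

55.75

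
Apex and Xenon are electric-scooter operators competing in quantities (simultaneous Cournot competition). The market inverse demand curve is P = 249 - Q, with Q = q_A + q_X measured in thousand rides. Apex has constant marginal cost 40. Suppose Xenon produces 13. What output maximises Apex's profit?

98

With the rival's output fixed at 13, Apex's profit is π_A = (249 - 13 - q_A)q_A - (40q_A) = (236 - q_A)q_A - (40q_A).
∂π_A/∂q_A = 196 - 2q_A = 0, so q_A = 98.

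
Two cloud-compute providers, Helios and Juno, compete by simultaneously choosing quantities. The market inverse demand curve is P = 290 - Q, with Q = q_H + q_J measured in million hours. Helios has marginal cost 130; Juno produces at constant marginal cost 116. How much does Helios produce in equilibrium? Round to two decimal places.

48.67

Helios's profit: π_H = (290 - Q)q_H - (130q_H). Setting ∂π_H/∂q_H = 0: 160 - 2q_H - (q_J) = 0.
Juno's first-order condition: 174 - 2q_J - (q_H) = 0.
Rearranging gives the reaction functions q_H = (160 - q_J)/2 and q_J = (174 - q_H)/2.
Solving the pair: q_H = 146/3, q_J = 188/3.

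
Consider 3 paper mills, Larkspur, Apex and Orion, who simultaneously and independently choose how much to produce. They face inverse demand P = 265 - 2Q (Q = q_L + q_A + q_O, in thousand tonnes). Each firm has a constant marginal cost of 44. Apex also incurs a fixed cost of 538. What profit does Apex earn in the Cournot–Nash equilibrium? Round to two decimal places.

A representative firm's profit is π_i = q_i(265 - 2Q) - 44q_i.
Setting ∂π_i/∂q_i = 0 with rivals' quantities fixed: 221 - 4q_i - 2·Σ_{j≠i} q_j = 0.
By symmetry each firm produces the same amount; substituting Σ_{j≠i} q_j = 2q_i yields q_i = 221/8.
Price P = 265 - 2·(663/8) = 397/4.
Apex's profit: (397/4 - 44)·(221/8) - 538 = 988.2813.

988.28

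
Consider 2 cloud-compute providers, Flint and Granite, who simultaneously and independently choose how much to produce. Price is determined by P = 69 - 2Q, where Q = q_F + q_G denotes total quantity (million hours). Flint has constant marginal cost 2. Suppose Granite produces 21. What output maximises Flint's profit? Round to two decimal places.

With the rival's output fixed at 21, Flint's profit is π_F = (69 - 2·21 - 2q_F)q_F - (2q_F) = (27 - 2q_F)q_F - (2q_F).
∂π_F/∂q_F = 25 - 4q_F = 0, so q_F = 25/4.

6.25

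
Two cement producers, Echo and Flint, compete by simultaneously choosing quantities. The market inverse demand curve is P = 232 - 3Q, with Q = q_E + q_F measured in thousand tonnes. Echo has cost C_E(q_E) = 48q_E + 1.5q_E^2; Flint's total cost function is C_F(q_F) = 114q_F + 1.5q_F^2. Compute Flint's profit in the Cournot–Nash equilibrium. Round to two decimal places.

225.78

Echo's profit: π_E = (232 - 3Q)q_E - (48q_E + (3/2)q_E²). Setting ∂π_E/∂q_E = 0: 184 - 9q_E - 3(q_F) = 0.
Flint's first-order condition: 118 - 9q_F - 3(q_E) = 0.
So q_E = (184 - 3q_F)/9 and q_F = (118 - 3q_E)/9.
Solving the pair: q_E = 217/12, q_F = 85/12.
Price P = 232 - 3·(151/6) = 313/2.
Flint's profit: (313/2)·(85/12) - 114·(85/12) - (3/2)(85/12)² = 225.7813.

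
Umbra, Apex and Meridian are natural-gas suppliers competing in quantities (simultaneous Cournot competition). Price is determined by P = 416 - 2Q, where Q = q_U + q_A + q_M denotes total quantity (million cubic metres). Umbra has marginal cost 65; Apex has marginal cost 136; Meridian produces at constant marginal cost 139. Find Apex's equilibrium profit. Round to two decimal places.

Umbra's profit: π_U = (416 - 2Q)q_U - (65q_U). Setting ∂π_U/∂q_U = 0: 351 - 4q_U - 2(q_A + q_M) = 0.
Apex's profit: π_A = (416 - 2Q)q_A - (136q_A). Setting ∂π_A/∂q_A = 0: 280 - 4q_A - 2(q_U + q_M) = 0.
Meridian's profit: π_M = (416 - 2Q)q_M - (139q_M). Setting ∂π_M/∂q_M = 0: 277 - 4q_M - 2(q_U + q_A) = 0.
Adding the 3 first-order conditions: 908 − 8Q = 0, so Q = 227/2.
Back-substituting: q_U = (351 − 227)/2 = 62, q_A = (280 − 227)/2 = 53/2, q_M = (277 − 227)/2 = 25.
Price P = 416 - 2·(227/2) = 189.
Apex's profit: (189 - 136)·(53/2) = 1404.5000.

1404.50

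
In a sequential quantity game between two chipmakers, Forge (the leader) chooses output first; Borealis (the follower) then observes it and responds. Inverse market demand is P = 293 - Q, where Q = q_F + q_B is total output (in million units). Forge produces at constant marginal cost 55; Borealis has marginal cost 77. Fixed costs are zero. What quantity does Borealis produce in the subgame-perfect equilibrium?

43

Solve by backward induction. Given q_F, the follower Borealis maximises π_B = (293 - q_F - q_B)q_B - 77q_B.
∂π_B/∂q_B = 216 - q_F - 2q_B = 0 gives the reaction function q_B = (216 - q_F)/2.
The leader anticipates this reaction. Substituting into P = 293 - Q gives P = 185 - (1/2)q_F, so π_F = (185 - (1/2)q_F)q_F - 55q_F.
The leader's first-order condition 130 - q_F = 0 yields q_F = 130.
Then q_B = (216 - 130)/2 = 43.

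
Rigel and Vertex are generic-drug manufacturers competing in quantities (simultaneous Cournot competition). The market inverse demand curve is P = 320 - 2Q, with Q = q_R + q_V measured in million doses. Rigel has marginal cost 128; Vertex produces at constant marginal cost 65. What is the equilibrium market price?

Rigel's profit: π_R = (320 - 2Q)q_R - (128q_R). Setting ∂π_R/∂q_R = 0: 192 - 4q_R - 2(q_V) = 0.
Vertex's first-order condition: 255 - 4q_V - 2(q_R) = 0.
So q_R = (192 - 2q_V)/4 and q_V = (255 - 2q_R)/4.
Substituting one into the other gives q_R = 43/2 and q_V = 53.
Total output Q = 149/2, so price P = 320 - 2·(149/2) = 171.

171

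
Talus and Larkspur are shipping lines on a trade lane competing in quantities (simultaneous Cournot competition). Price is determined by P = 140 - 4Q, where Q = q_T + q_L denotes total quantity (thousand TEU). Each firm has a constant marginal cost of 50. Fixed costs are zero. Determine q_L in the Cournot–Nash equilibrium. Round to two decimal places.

Each firm earns π_i = (140 - 4Q)q_i - 50q_i.
First-order condition (treating rivals' output as given): 90 - 8q_i - 4q_j = 0.
By symmetry each firm produces the same amount; substituting q_j = q_i yields q_i = 90/12 = 15/2.

7.50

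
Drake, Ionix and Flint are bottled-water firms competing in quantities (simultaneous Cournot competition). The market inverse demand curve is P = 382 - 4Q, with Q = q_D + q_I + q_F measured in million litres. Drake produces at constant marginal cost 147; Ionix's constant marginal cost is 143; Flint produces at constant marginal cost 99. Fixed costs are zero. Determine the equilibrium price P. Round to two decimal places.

Drake's profit: π_D = (382 - 4Q)q_D - (147q_D). Setting ∂π_D/∂q_D = 0: 235 - 8q_D - 4(q_I + q_F) = 0.
Ionix's profit: π_I = (382 - 4Q)q_I - (143q_I). Setting ∂π_I/∂q_I = 0: 239 - 8q_I - 4(q_D + q_F) = 0.
Flint's first-order condition: 283 - 8q_F - 4(q_D + q_I) = 0.
Adding the 3 first-order conditions: 757 − 16Q = 0, so Q = 757/16.
Back-substituting: q_D = (235 − 757/4)/4 = 183/16, q_I = (239 − 757/4)/4 = 199/16, q_F = (283 − 757/4)/4 = 375/16.
Total output Q = 757/16, so price P = 382 - 4·(757/16) = 771/4.

192.75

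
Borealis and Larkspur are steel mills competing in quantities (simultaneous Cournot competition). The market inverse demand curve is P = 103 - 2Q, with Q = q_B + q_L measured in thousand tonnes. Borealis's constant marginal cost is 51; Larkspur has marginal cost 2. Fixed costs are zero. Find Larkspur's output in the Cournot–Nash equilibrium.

Borealis's profit: π_B = (103 - 2Q)q_B - (51q_B). Setting ∂π_B/∂q_B = 0: 52 - 4q_B - 2(q_L) = 0.
Larkspur's profit: π_L = (103 - 2Q)q_L - (2q_L). Setting ∂π_L/∂q_L = 0: 101 - 4q_L - 2(q_B) = 0.
So q_B = (52 - 2q_L)/4 and q_L = (101 - 2q_B)/4.
Substituting one into the other gives q_B = 1/2 and q_L = 25.

25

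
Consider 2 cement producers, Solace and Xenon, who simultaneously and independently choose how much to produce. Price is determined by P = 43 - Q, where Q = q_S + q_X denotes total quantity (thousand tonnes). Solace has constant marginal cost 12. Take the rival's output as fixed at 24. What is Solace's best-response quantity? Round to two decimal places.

With the rival's output fixed at 24, Solace's profit is π_S = (43 - 24 - q_S)q_S - (12q_S) = (19 - q_S)q_S - (12q_S).
∂π_S/∂q_S = 7 - 2q_S = 0, so q_S = 7/2.

3.50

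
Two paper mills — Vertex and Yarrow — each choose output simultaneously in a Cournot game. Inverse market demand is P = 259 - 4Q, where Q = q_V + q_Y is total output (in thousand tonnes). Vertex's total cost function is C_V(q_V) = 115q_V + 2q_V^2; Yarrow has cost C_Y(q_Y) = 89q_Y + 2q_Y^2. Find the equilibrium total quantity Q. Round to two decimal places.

19.63

Vertex's profit: π_V = (259 - 4Q)q_V - (115q_V + 2q_V²). Setting ∂π_V/∂q_V = 0: 144 - 12q_V - 4(q_Y) = 0.
Yarrow's first-order condition: 170 - 12q_Y - 4(q_V) = 0.
So q_V = (144 - 4q_Y)/12 and q_Y = (170 - 4q_V)/12.
Substituting one into the other gives q_V = 131/16 and q_Y = 183/16.
Total output Q = 131/16 + 183/16 = 157/8.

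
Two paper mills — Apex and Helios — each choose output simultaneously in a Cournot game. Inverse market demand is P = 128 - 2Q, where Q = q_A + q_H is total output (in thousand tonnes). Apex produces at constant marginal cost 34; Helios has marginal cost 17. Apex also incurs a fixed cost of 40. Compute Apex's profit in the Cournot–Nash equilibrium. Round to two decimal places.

Apex's profit: π_A = (128 - 2Q)q_A - (34q_A). Setting ∂π_A/∂q_A = 0: 94 - 4q_A - 2(q_H) = 0.
Helios's first-order condition: 111 - 4q_H - 2(q_A) = 0.
Rearranging gives the reaction functions q_A = (94 - 2q_H)/4 and q_H = (111 - 2q_A)/4.
Substituting one into the other gives q_A = 77/6 and q_H = 64/3.
Price P = 128 - 2·(205/6) = 179/3.
Apex's profit: (179/3 - 34)·(77/6) - 40 = 289.3889.

289.39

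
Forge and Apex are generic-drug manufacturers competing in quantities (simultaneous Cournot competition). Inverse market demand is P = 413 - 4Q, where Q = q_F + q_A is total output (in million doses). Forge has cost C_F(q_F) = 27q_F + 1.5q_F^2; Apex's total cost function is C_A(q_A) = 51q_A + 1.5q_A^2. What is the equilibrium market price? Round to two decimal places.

213.53

Forge's profit: π_F = (413 - 4Q)q_F - (27q_F + (3/2)q_F²). Setting ∂π_F/∂q_F = 0: 386 - 11q_F - 4(q_A) = 0.
Apex's first-order condition: 362 - 11q_A - 4(q_F) = 0.
Best responses: q_F = (386 - 4q_A)/11, q_A = (362 - 4q_F)/11.
Solving the pair: q_F = 26.6476, q_A = 23.2190.
Total output Q = 748/15, so price P = 413 - 4·(748/15) = 213.5333.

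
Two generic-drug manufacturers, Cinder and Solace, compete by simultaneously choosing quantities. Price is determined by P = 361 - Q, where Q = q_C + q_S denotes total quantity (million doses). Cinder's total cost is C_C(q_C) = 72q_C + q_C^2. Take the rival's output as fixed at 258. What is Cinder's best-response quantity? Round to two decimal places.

With the rival's output fixed at 258, Cinder's profit is π_C = (361 - 258 - q_C)q_C - (72q_C + q_C²) = (103 - q_C)q_C - (72q_C + q_C²).
∂π_C/∂q_C = 31 - 4q_C = 0, so q_C = 31/4.

7.75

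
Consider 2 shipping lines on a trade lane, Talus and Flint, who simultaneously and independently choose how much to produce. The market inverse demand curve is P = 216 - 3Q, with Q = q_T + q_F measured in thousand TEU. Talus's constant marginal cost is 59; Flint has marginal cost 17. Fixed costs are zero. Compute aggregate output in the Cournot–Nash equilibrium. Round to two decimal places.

Talus's profit: π_T = (216 - 3Q)q_T - (59q_T). Setting ∂π_T/∂q_T = 0: 157 - 6q_T - 3(q_F) = 0.
Flint's first-order condition: 199 - 6q_F - 3(q_T) = 0.
Best responses: q_T = (157 - 3q_F)/6, q_F = (199 - 3q_T)/6.
Solving the pair: q_T = 115/9, q_F = 241/9.
Total output Q = 115/9 + 241/9 = 356/9.

39.56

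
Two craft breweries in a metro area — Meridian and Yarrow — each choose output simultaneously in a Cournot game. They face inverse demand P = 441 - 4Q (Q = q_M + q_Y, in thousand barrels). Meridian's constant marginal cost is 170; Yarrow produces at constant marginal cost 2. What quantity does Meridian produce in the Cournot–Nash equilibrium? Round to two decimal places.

8.58

Meridian's profit: π_M = (441 - 4Q)q_M - (170q_M). Setting ∂π_M/∂q_M = 0: 271 - 8q_M - 4(q_Y) = 0.
Yarrow's profit: π_Y = (441 - 4Q)q_Y - (2q_Y). Setting ∂π_Y/∂q_Y = 0: 439 - 8q_Y - 4(q_M) = 0.
Best responses: q_M = (271 - 4q_Y)/8, q_Y = (439 - 4q_M)/8.
Solving the pair: q_M = 103/12, q_Y = 607/12.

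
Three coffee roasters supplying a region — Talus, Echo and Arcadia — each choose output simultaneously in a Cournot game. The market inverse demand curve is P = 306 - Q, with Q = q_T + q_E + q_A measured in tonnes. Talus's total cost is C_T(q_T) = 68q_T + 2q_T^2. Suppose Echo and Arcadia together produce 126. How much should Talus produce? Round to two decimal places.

18.67

With rivals' combined output fixed at 126, Talus's profit is π_T = (306 - 126 - q_T)q_T - (68q_T + 2q_T²) = (180 - q_T)q_T - (68q_T + 2q_T²).
∂π_T/∂q_T = 112 - 6q_T = 0, so q_T = 56/3.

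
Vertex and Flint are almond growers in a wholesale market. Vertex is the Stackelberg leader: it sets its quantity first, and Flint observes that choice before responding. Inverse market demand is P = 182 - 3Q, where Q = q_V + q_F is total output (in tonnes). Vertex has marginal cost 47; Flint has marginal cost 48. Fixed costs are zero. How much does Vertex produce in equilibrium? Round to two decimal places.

22.67

Solve by backward induction. Given q_V, the follower Flint maximises π_F = (182 - 3q_V - 3q_F)q_F - 48q_F.
Follower FOC: 134 - 3q_V - 6q_F = 0, so q_F(q_V) = (134 - 3q_V)/6.
Vertex substitutes q_F(q_V) into its own profit: π_V = q_V(182 - 3q_V - (134 - 3q_V)/2) - 47q_V = (115 - (3/2)q_V)q_V - 47q_V.
The leader's first-order condition 68 - 3q_V = 0 yields q_V = 68/3.
Then q_F = (134 - 3·(68/3))/6 = 11.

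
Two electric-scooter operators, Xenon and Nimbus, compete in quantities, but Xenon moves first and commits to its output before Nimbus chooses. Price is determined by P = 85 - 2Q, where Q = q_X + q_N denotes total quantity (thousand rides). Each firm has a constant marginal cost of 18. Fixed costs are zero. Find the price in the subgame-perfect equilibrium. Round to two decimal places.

Solve by backward induction. Given q_X, the follower Nimbus maximises π_N = (85 - 2q_X - 2q_N)q_N - 18q_N.
Setting the follower's marginal profit to zero, 67 - 2q_X - 4q_N = 0, i.e. q_N = (67 - 2q_X)/4.
The leader anticipates this reaction. Substituting into P = 85 - 2Q gives P = 103/2 - q_X, so π_X = (103/2 - q_X)q_X - 18q_X.
The leader's first-order condition 67/2 - 2q_X = 0 yields q_X = 67/4.
Then q_N = (67 - 2·(67/4))/4 = 67/8.
Total output Q = 201/8, so price P = 85 - 2·(201/8) = 139/4.

34.75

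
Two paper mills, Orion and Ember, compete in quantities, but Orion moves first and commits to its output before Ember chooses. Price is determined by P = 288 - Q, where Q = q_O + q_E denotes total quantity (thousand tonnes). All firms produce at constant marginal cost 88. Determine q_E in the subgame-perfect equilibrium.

50

Solve by backward induction. Given q_O, the follower Ember maximises π_E = (288 - q_O - q_E)q_E - 88q_E.
Setting the follower's marginal profit to zero, 200 - q_O - 2q_E = 0, i.e. q_E = (200 - q_O)/2.
Orion substitutes q_E(q_O) into its own profit: π_O = q_O(288 - q_O - (200 - q_O)/2) - 88q_O = (188 - (1/2)q_O)q_O - 88q_O.
Maximising: ∂π_O/∂q_O = 100 - q_O = 0, giving q_O = 100.
Then q_E = (200 - 100)/2 = 50.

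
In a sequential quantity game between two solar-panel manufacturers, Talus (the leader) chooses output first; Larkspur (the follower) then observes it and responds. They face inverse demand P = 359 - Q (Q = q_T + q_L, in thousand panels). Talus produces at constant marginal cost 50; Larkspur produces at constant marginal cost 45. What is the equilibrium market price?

Solve by backward induction. Given q_T, the follower Larkspur maximises π_L = (359 - q_T - q_L)q_L - 45q_L.
Setting the follower's marginal profit to zero, 314 - q_T - 2q_L = 0, i.e. q_L = (314 - q_T)/2.
The leader anticipates this reaction. Substituting into P = 359 - Q gives P = 202 - (1/2)q_T, so π_T = (202 - (1/2)q_T)q_T - 50q_T.
The leader's first-order condition 152 - q_T = 0 yields q_T = 152.
Then q_L = (314 - 152)/2 = 81.
Total output Q = 233, so price P = 359 - 233 = 126.

126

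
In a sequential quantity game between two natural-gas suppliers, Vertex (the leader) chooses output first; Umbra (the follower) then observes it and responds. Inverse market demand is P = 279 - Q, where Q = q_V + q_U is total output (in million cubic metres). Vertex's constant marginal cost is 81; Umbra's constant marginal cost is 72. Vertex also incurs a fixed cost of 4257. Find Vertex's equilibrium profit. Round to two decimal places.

Solve by backward induction. Given q_V, the follower Umbra maximises π_U = (279 - q_V - q_U)q_U - 72q_U.
Setting the follower's marginal profit to zero, 207 - q_V - 2q_U = 0, i.e. q_U = (207 - q_V)/2.
The leader anticipates this reaction. Substituting into P = 279 - Q gives P = 351/2 - (1/2)q_V, so π_V = (351/2 - (1/2)q_V)q_V - 81q_V.
The leader's first-order condition 189/2 - q_V = 0 yields q_V = 189/2.
Then q_U = (207 - 189/2)/2 = 225/4.
Price P = 279 - 603/4 = 513/4.
Vertex's profit: (513/4 - 81)·(189/2) - 4257 = 1665/8.

208.13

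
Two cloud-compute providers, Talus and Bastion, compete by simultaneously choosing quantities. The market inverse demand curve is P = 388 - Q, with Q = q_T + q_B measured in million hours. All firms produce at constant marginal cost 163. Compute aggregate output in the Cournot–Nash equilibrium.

150

A representative firm's profit is π_i = q_i(388 - Q) - 163q_i.
Setting ∂π_i/∂q_i = 0 with rivals' quantities fixed: 225 - 2q_i - q_j = 0.
By symmetry each firm produces the same amount; substituting q_j = q_i yields q_i = 225/3 = 75.
Total output Q = 75 + 75 = 150.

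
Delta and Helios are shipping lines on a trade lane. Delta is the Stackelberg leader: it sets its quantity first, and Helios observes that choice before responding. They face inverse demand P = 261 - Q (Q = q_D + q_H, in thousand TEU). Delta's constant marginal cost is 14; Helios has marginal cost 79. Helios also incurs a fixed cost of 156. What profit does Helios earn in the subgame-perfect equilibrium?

The follower Helios best-responds to any q_D: π_H = (261 - Q)q_H - 79q_H.
Follower FOC: 182 - q_D - 2q_H = 0, so q_H(q_D) = (182 - q_D)/2.
Delta substitutes q_H(q_D) into its own profit: π_D = q_D(261 - q_D - (182 - q_D)/2) - 14q_D = (170 - (1/2)q_D)q_D - 14q_D.
Maximising: ∂π_D/∂q_D = 156 - q_D = 0, giving q_D = 156.
Then q_H = (182 - 156)/2 = 13.
Price P = 261 - 169 = 92.
Helios's profit: (92 - 79)·13 - 156 = 13.

13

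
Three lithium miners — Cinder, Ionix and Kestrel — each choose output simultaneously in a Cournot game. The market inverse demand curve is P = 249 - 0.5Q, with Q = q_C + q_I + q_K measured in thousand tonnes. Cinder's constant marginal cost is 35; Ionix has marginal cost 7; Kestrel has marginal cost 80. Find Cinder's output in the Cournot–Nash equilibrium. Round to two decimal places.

115.50

Cinder's profit: π_C = (249 - 0.5Q)q_C - (35q_C). Setting ∂π_C/∂q_C = 0: 214 - q_C - (1/2)(q_I + q_K) = 0.
Ionix's first-order condition: 242 - q_I - (1/2)(q_C + q_K) = 0.
Kestrel's profit: π_K = (249 - 0.5Q)q_K - (80q_K). Setting ∂π_K/∂q_K = 0: 169 - q_K - (1/2)(q_C + q_I) = 0.
Adding the 3 first-order conditions: 625 − 2Q = 0, so Q = 625/2.
Back-substituting: q_C = (214 − 625/4)/(1/2) = 231/2, q_I = (242 − 625/4)/(1/2) = 343/2, q_K = (169 − 625/4)/(1/2) = 51/2.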